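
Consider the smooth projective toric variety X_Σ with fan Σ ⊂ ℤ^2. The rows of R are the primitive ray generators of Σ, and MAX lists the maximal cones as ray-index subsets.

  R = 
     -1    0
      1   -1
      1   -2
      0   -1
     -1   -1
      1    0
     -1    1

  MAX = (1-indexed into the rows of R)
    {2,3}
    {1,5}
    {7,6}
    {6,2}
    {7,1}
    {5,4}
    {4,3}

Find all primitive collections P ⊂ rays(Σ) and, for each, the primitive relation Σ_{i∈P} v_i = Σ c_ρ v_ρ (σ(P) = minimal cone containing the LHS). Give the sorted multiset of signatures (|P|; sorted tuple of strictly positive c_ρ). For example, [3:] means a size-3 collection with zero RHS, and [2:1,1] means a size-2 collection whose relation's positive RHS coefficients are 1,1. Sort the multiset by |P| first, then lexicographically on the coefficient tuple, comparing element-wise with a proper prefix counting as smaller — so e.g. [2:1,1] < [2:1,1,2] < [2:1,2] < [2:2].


The 14 primitive collections of Σ (r=7, n=2):

  {1,6}:  v_{1} + v_{6} = 0  ⟹  sig = [2:]
  {2,7}:  v_{2} + v_{7} = 0  ⟹  sig = [2:]
  {1,2}:  v_{1} + v_{2} = v_{4}  ⟹  sig = [2:1]
  {1,4}:  v_{1} + v_{4} = v_{5}  ⟹  sig = [2:1]
  {2,4}:  v_{2} + v_{4} = v_{3}  ⟹  sig = [2:1]
  {3,7}:  v_{3} + v_{7} = v_{4}  ⟹  sig = [2:1]
  {4,6}:  v_{4} + v_{6} = v_{2}  ⟹  sig = [2:1]
  {4,7}:  v_{4} + v_{7} = v_{1}  ⟹  sig = [2:1]
  {5,6}:  v_{5} + v_{6} = v_{4}  ⟹  sig = [2:1]
  {1,3}:  v_{1} + v_{3} = 2·v_{4}  ⟹  sig = [2:2]
  {2,5}:  v_{2} + v_{5} = 2·v_{4}  ⟹  sig = [2:2]
  {3,6}:  v_{3} + v_{6} = 2·v_{2}  ⟹  sig = [2:2]
  {5,7}:  v_{5} + v_{7} = 2·v_{1}  ⟹  sig = [2:2]
  {3,5}:  v_{3} + v_{5} = 3·v_{4}  ⟹  sig = [2:3]

Signatures (|P|; sorted positive RHS coefficients), sorted:
    [2:]
    [2:]
    [2:1]
    [2:1]
    [2:1]
    [2:1]
    [2:1]
    [2:1]
    [2:1]
    [2:2]
    [2:2]
    [2:2]
    [2:2]
    [2:3]


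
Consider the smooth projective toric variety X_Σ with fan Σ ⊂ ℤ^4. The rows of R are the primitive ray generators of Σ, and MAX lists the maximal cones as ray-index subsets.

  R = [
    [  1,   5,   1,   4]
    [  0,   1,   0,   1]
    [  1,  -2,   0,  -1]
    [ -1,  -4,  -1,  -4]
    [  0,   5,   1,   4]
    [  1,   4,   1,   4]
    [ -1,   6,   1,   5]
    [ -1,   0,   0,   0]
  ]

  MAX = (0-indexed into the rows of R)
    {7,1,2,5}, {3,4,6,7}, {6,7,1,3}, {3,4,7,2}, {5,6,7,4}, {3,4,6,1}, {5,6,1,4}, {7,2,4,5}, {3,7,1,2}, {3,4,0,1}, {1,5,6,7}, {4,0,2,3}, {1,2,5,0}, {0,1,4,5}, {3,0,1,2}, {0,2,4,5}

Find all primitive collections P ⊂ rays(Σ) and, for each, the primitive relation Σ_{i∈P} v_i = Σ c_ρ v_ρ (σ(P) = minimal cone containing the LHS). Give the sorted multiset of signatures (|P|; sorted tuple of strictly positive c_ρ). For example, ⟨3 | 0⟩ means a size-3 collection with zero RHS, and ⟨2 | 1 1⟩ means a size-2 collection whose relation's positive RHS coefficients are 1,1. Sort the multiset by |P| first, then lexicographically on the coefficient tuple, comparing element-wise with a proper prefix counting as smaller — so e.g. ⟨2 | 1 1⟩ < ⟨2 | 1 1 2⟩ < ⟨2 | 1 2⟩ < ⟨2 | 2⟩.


Minimal non-faces — 6 found among 8 rays, 16 max cones:

  P = {3,5}:  v_{3} + v_{5} = 0  ⇒ sig = ⟨2 | 0⟩
  P = {0,7}:  v_{0} + v_{7} = v_{4}  ⇒ sig = ⟨2 | 1⟩
  P = {2,6}:  v_{2} + v_{6} = v_{5} + v_{7}  ⇒ sig = ⟨2 | 1 1⟩
  P = {0,6}:  v_{0} + v_{6} = v_{1} + 2·v_{4}  ⇒ sig = ⟨2 | 1 2⟩
  P = {1,2,4}:  v_{1} + v_{2} + v_{4} = v_{5}  ⇒ sig = ⟨3 | 1⟩
  P = {1,4,7}:  v_{1} + v_{4} + v_{7} = v_{6}  ⇒ sig = ⟨3 | 1⟩

Sorted signature multiset PRS(X):
[⟨2 | 0⟩, ⟨2 | 1⟩, ⟨2 | 1 1⟩, ⟨2 | 1 2⟩, ⟨3 | 1⟩, ⟨3 | 1⟩]


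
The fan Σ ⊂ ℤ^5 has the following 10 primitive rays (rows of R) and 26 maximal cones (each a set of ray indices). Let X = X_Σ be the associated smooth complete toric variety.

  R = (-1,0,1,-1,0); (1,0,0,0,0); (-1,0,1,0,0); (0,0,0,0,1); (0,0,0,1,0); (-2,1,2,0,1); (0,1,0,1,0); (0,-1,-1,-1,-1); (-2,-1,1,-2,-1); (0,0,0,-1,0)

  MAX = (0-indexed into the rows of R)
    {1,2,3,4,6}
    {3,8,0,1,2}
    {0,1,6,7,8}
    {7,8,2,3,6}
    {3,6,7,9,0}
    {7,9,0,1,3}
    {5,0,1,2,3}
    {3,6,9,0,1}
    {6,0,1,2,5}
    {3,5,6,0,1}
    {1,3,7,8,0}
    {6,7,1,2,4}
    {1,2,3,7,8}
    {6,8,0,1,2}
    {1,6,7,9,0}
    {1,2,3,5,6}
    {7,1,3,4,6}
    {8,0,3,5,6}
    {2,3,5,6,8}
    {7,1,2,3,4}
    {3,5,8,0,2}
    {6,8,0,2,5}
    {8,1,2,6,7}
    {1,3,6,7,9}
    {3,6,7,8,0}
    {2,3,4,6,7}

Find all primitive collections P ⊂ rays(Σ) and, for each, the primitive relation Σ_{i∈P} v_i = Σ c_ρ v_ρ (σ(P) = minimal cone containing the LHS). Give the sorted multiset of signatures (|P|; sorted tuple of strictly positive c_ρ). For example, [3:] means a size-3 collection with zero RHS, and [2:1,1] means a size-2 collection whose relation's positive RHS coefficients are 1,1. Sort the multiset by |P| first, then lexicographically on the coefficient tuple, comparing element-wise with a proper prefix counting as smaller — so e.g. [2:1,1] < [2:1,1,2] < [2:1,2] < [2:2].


Σ has 14 primitive collections:

  P = {4,9}:  v_{4} + v_{9} = 0  so sig = [2:]
  P = {0,4}:  v_{0} + v_{4} = v_{2}  so sig = [2:1]
  P = {2,9}:  v_{2} + v_{9} = v_{0}  so sig = [2:1]
  P = {5,7}:  v_{5} + v_{7} = v_{3} + v_{6} + v_{8}  so sig = [2:1,1,1]
  P = {4,5}:  v_{4} + v_{5} = 2·v_{2} + v_{3} + v_{6}  so sig = [2:1,1,2]
  P = {5,9}:  v_{5} + v_{9} = 2·v_{0} + v_{3} + v_{6}  so sig = [2:1,1,2]
  P = {4,8}:  v_{4} + v_{8} = 2·v_{2} + v_{7}  so sig = [2:1,2]
  P = {8,9}:  v_{8} + v_{9} = 2·v_{0} + v_{7}  so sig = [2:1,2]
  P = {0,2,7}:  v_{0} + v_{2} + v_{7} = v_{8}  so sig = [3:1]
  P = {1,5,8}:  v_{1} + v_{5} + v_{8} = 2·v_{0} + v_{2}  so sig = [3:1,2]
  P = {0,2,3,6}:  v_{0} + v_{2} + v_{3} + v_{6} = v_{5}  so sig = [4:1]
  P = {1,3,6,8}:  v_{1} + v_{3} + v_{6} + v_{8} = v_{0}  so sig = [4:1]
  P = {1,2,3,6,7}:  v_{1} + v_{2} + v_{3} + v_{6} + v_{7} = 0  so sig = [5:]
  P = {0,1,3,6,7}:  v_{0} + v_{1} + v_{3} + v_{6} + v_{7} = v_{9}  so sig = [5:1]

Hence PRS(X_Σ) =
    |P|=2: 8 collections, coeffs (), (1), (1), (1,1,1), (1,1,2), (1,1,2), (1,2), (1,2)
    |P|=3: 2 collections, coeffs (1), (1,2)
    |P|=4: 2 collections, coeffs (1), (1)
    |P|=5: 2 collections, coeffs (), (1)


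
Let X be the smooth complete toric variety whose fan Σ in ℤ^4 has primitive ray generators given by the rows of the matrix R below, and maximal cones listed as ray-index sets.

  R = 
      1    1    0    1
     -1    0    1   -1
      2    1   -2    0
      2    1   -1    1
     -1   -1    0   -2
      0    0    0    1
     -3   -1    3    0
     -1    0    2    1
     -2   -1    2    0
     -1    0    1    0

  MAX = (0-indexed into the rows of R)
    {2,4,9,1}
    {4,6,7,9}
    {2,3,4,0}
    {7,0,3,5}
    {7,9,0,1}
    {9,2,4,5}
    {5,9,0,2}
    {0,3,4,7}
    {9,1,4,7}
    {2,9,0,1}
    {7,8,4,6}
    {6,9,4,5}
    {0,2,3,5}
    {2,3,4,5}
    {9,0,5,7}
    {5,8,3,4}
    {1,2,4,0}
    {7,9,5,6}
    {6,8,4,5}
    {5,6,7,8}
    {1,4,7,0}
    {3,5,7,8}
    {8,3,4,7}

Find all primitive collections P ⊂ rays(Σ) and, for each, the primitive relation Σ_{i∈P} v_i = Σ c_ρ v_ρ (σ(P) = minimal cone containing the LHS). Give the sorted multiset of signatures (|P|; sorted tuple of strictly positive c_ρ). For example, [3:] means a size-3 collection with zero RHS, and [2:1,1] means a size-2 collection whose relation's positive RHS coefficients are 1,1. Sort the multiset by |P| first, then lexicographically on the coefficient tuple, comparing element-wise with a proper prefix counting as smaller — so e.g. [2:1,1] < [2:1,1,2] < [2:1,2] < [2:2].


Primitive collections (15):

  P={2,8}:  v_{2} + v_{8} = 0  ⇒ sig = [2:]
  P={0,8}:  v_{0} + v_{8} = v_{7}  ⇒ sig = [2:1]
  P={1,5}:  v_{1} + v_{5} = v_{9}  ⇒ sig = [2:1]
  P={2,6}:  v_{2} + v_{6} = v_{9}  ⇒ sig = [2:1]
  P={2,7}:  v_{2} + v_{7} = v_{0}  ⇒ sig = [2:1]
  P={3,6}:  v_{3} + v_{6} = v_{7}  ⇒ sig = [2:1]
  P={3,9}:  v_{3} + v_{9} = v_{0}  ⇒ sig = [2:1]
  P={8,9}:  v_{8} + v_{9} = v_{6}  ⇒ sig = [2:1]
  P={0,6}:  v_{0} + v_{6} = v_{7} + v_{9}  ⇒ sig = [2:1,1]
  P={1,8}:  v_{1} + v_{8} = v_{4} + v_{7} + v_{9}  ⇒ sig = [2:1,1,1]
  P={1,6}:  v_{1} + v_{6} = v_{4} + v_{7} + 2·v_{9}  ⇒ sig = [2:1,1,2]
  P={1,3}:  v_{1} + v_{3} = 2·v_{0} + v_{4}  ⇒ sig = [2:1,2]
  P={0,4,5}:  v_{0} + v_{4} + v_{5} = 0  ⇒ sig = [3:]
  P={0,4,9}:  v_{0} + v_{4} + v_{9} = v_{1}  ⇒ sig = [3:1]
  P={4,5,7}:  v_{4} + v_{5} + v_{7} = v_{8}  ⇒ sig = [3:1]

Hence PRS(X_Σ) =
    |P|=2: 12 collections, coeffs (), (1), (1), (1), (1), (1), (1), (1), (1,1), (1,1,1), (1,1,2), (1,2)
    |P|=3: 3 collections, coeffs (), (1), (1)


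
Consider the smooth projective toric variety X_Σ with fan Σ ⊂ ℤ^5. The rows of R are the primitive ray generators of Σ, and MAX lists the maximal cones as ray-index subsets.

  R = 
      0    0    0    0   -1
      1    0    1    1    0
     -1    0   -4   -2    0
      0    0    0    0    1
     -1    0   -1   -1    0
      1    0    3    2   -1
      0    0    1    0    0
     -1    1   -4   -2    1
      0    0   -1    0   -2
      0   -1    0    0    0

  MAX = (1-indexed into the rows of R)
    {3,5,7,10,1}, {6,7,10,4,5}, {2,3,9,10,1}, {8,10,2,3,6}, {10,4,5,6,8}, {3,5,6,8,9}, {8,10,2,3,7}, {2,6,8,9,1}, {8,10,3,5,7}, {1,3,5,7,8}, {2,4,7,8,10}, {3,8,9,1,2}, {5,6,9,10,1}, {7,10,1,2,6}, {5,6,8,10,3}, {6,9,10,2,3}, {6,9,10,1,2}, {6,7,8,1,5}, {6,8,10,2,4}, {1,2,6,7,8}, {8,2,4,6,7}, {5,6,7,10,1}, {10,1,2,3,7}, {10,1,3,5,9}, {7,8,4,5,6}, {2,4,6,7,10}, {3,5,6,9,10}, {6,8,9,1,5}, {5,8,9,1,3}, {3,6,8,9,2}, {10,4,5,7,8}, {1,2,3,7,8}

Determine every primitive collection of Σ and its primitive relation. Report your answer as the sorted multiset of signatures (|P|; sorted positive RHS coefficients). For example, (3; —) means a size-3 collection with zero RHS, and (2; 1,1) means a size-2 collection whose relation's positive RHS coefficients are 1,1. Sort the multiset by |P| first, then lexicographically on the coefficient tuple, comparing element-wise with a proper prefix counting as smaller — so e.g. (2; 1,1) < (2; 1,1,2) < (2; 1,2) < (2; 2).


Σ has 10 primitive collections:

  • {1,4}:  v_{1} + v_{4} = 0  ⇒ sig = (2; —)
  • {2,5}:  v_{2} + v_{5} = 0  ⇒ sig = (2; —)
  • {3,4}:  v_{3} + v_{4} = v_{8} + v_{10}  ⇒ sig = (2; 1,1)
  • {4,9}:  v_{4} + v_{9} = v_{3} + v_{6}  ⇒ sig = (2; 1,1)
  • {7,9}:  v_{7} + v_{9} = 2·v_{1}  ⇒ sig = (2; 2)
  • {1,3,6}:  v_{1} + v_{3} + v_{6} = v_{9}  ⇒ sig = (3; 1)
  • {1,8,10}:  v_{1} + v_{8} + v_{10} = v_{3}  ⇒ sig = (3; 1)
  • {3,6,7}:  v_{3} + v_{6} + v_{7} = v_{1}  ⇒ sig = (3; 1)
  • {8,9,10}:  v_{8} + v_{9} + v_{10} = 2·v_{3} + v_{6}  ⇒ sig = (3; 1,2)
  • {6,7,8,10}:  v_{6} + v_{7} + v_{8} + v_{10} = 0  ⇒ sig = (4; —)

Signatures (|P|; sorted positive RHS coefficients), sorted:
{ (2; —) ×2,  (2; 1,1) ×2,  (2; 2),  (3; 1) ×3,  (3; 1,2),  (4; —) }


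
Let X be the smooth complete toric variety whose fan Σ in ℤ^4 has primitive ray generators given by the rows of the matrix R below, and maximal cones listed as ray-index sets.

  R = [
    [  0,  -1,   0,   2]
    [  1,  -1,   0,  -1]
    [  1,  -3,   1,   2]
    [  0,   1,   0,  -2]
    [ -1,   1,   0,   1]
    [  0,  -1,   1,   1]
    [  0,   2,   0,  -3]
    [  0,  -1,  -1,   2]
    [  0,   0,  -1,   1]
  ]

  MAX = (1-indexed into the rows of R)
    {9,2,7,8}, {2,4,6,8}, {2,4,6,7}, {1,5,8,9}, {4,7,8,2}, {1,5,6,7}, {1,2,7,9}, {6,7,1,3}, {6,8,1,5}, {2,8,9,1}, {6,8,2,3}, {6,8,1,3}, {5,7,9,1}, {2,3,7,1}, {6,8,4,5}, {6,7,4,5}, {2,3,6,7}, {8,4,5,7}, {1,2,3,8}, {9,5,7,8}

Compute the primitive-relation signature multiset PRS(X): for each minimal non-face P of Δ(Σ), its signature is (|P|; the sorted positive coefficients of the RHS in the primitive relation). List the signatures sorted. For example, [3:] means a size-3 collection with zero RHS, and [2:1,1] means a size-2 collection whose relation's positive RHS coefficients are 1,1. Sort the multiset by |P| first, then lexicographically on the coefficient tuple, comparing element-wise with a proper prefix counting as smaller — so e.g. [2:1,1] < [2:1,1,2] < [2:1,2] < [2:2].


11 minimal non-faces of Δ(Σ) (on 9 rays):

  • {1,4}:  v_{1} + v_{4} = 0  ⇒ sig = [2:]
  • {2,5}:  v_{2} + v_{5} = 0  ⇒ sig = [2:]
  • {6,9}:  v_{6} + v_{9} = v_{1}  ⇒ sig = [2:1]
  • {3,4}:  v_{3} + v_{4} = v_{2} + v_{6}  ⇒ sig = [2:1,1]
  • {3,5}:  v_{3} + v_{5} = v_{1} + v_{6}  ⇒ sig = [2:1,1]
  • {4,9}:  v_{4} + v_{9} = v_{7} + v_{8}  ⇒ sig = [2:1,1]
  • {3,9}:  v_{3} + v_{9} = 2·v_{1} + v_{2}  ⇒ sig = [2:1,2]
  • {6,7,8}:  v_{6} + v_{7} + v_{8} = 0  ⇒ sig = [3:]
  • {1,2,6}:  v_{1} + v_{2} + v_{6} = v_{3}  ⇒ sig = [3:1]
  • {1,7,8}:  v_{1} + v_{7} + v_{8} = v_{9}  ⇒ sig = [3:1]
  • {3,7,8}:  v_{3} + v_{7} + v_{8} = v_{1} + v_{2}  ⇒ sig = [3:1,1]

Sorted signature multiset PRS(X):
    |P|=2: 7 collections, coeffs (), (), (1), (1,1), (1,1), (1,1), (1,2)
    |P|=3: 4 collections, coeffs (), (1), (1), (1,1)


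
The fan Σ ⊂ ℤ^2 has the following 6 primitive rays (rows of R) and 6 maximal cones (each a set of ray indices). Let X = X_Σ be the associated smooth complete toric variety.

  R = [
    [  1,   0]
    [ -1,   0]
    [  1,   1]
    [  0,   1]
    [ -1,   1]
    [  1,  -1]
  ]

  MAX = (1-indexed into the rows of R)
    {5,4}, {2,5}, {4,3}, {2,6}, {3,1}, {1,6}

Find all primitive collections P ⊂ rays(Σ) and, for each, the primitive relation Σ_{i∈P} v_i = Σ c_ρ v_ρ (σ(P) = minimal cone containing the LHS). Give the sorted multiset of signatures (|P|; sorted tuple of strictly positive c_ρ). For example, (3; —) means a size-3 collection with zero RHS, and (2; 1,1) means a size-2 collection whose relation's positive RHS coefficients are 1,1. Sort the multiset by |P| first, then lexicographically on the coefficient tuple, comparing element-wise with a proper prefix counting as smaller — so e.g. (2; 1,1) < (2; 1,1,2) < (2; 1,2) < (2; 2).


Minimal non-faces — 9 found among 6 rays, 6 max cones:

  P={1,2}:  v_{1} + v_{2} = 0  ⟹  sig = (2; —)
  P={5,6}:  v_{5} + v_{6} = 0  ⟹  sig = (2; —)
  P={1,4}:  v_{1} + v_{4} = v_{3}  ⟹  sig = (2; 1)
  P={1,5}:  v_{1} + v_{5} = v_{4}  ⟹  sig = (2; 1)
  P={2,3}:  v_{2} + v_{3} = v_{4}  ⟹  sig = (2; 1)
  P={2,4}:  v_{2} + v_{4} = v_{5}  ⟹  sig = (2; 1)
  P={4,6}:  v_{4} + v_{6} = v_{1}  ⟹  sig = (2; 1)
  P={3,5}:  v_{3} + v_{5} = 2·v_{4}  ⟹  sig = (2; 2)
  P={3,6}:  v_{3} + v_{6} = 2·v_{1}  ⟹  sig = (2; 2)

Signatures (|P|; sorted positive RHS coefficients), sorted:
    |P|=2: 9 collections, coeffs (), (), (1), (1), (1), (1), (1), (2), (2)


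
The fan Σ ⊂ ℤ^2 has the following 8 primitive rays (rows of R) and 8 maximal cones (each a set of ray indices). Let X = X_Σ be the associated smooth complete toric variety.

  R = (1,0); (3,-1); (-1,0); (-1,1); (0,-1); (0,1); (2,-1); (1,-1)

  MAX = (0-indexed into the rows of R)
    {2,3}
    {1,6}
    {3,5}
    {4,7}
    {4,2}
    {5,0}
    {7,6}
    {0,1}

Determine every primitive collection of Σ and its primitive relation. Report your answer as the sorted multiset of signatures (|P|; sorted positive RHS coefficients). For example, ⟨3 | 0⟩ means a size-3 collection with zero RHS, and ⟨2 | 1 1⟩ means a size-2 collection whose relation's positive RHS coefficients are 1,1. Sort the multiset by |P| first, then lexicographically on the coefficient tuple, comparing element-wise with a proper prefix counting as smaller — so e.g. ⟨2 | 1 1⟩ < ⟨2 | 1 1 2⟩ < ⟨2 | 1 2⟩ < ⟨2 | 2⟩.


20 collections generate NE(X_Σ); each relation:

  P = {0,2}:  v_{0} + v_{2} = 0  ⇒ sig = ⟨2 | 0⟩
  P = {3,7}:  v_{3} + v_{7} = 0  ⇒ sig = ⟨2 | 0⟩
  P = {4,5}:  v_{4} + v_{5} = 0  ⇒ sig = ⟨2 | 0⟩
  P = {0,3}:  v_{0} + v_{3} = v_{5}  ⇒ sig = ⟨2 | 1⟩
  P = {0,4}:  v_{0} + v_{4} = v_{7}  ⇒ sig = ⟨2 | 1⟩
  P = {0,6}:  v_{0} + v_{6} = v_{1}  ⇒ sig = ⟨2 | 1⟩
  P = {0,7}:  v_{0} + v_{7} = v_{6}  ⇒ sig = ⟨2 | 1⟩
  P = {1,2}:  v_{1} + v_{2} = v_{6}  ⇒ sig = ⟨2 | 1⟩
  P = {2,5}:  v_{2} + v_{5} = v_{3}  ⇒ sig = ⟨2 | 1⟩
  P = {2,6}:  v_{2} + v_{6} = v_{7}  ⇒ sig = ⟨2 | 1⟩
  P = {2,7}:  v_{2} + v_{7} = v_{4}  ⇒ sig = ⟨2 | 1⟩
  P = {3,4}:  v_{3} + v_{4} = v_{2}  ⇒ sig = ⟨2 | 1⟩
  P = {3,6}:  v_{3} + v_{6} = v_{0}  ⇒ sig = ⟨2 | 1⟩
  P = {5,7}:  v_{5} + v_{7} = v_{0}  ⇒ sig = ⟨2 | 1⟩
  P = {1,4}:  v_{1} + v_{4} = v_{6} + v_{7}  ⇒ sig = ⟨2 | 1 1⟩
  P = {1,3}:  v_{1} + v_{3} = 2·v_{0}  ⇒ sig = ⟨2 | 2⟩
  P = {1,7}:  v_{1} + v_{7} = 2·v_{6}  ⇒ sig = ⟨2 | 2⟩
  P = {4,6}:  v_{4} + v_{6} = 2·v_{7}  ⇒ sig = ⟨2 | 2⟩
  P = {5,6}:  v_{5} + v_{6} = 2·v_{0}  ⇒ sig = ⟨2 | 2⟩
  P = {1,5}:  v_{1} + v_{5} = 3·v_{0}  ⇒ sig = ⟨2 | 3⟩

Hence PRS(X_Σ) =
[⟨2 | 0⟩, ⟨2 | 0⟩, ⟨2 | 0⟩, ⟨2 | 1⟩, ⟨2 | 1⟩, ⟨2 | 1⟩, ⟨2 | 1⟩, ⟨2 | 1⟩, ⟨2 | 1⟩, ⟨2 | 1⟩, ⟨2 | 1⟩, ⟨2 | 1⟩, ⟨2 | 1⟩, ⟨2 | 1⟩, ⟨2 | 1 1⟩, ⟨2 | 2⟩, ⟨2 | 2⟩, ⟨2 | 2⟩, ⟨2 | 2⟩, ⟨2 | 3⟩]


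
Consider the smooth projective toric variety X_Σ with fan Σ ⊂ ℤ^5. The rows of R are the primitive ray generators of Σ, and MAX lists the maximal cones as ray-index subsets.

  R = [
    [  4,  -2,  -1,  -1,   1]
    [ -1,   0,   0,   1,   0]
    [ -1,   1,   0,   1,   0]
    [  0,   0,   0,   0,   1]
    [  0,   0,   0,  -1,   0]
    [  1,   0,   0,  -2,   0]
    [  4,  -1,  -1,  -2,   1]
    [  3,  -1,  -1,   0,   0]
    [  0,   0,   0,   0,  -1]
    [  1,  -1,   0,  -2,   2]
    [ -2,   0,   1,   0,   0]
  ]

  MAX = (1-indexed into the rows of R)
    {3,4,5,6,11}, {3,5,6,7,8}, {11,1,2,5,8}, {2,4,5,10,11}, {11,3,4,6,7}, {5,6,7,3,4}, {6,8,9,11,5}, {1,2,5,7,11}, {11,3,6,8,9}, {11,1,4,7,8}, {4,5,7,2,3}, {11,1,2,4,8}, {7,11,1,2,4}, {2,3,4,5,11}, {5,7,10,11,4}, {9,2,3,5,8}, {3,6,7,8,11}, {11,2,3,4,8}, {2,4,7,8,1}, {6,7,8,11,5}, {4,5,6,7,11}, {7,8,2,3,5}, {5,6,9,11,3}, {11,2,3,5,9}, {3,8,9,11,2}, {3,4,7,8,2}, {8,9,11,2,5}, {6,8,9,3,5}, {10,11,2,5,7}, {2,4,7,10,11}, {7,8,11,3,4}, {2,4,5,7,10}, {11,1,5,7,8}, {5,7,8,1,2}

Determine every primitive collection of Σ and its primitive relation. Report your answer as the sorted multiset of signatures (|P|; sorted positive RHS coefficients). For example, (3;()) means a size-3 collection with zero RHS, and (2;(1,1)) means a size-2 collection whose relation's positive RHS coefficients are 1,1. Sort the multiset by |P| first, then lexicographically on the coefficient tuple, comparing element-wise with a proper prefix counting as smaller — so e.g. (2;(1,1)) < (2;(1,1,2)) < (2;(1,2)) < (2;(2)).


Primitive collections (19):

  {4,9}:  v_{4} + v_{9} = 0  ⇒ sig = (2;())
  {2,6}:  v_{2} + v_{6} = v_{5}  ⇒ sig = (2;(1))
  {1,3}:  v_{1} + v_{3} = v_{4} + v_{8}  ⇒ sig = (2;(1,1))
  {7,9}:  v_{7} + v_{9} = v_{6} + v_{8}  ⇒ sig = (2;(1,1))
  {1,6}:  v_{1} + v_{6} = v_{5} + v_{7} + v_{8} + v_{11}  ⇒ sig = (2;(1,1,1,1))
  {9,10}:  v_{9} + v_{10} = v_{2} + v_{5} + v_{7} + v_{11}  ⇒ sig = (2;(1,1,1,1))
  {6,10}:  v_{6} + v_{10} = v_{4} + 2·v_{5} + v_{7} + v_{11}  ⇒ sig = (2;(1,1,1,2))
  {1,9}:  v_{1} + v_{9} = v_{5} + 2·v_{8} + v_{11}  ⇒ sig = (2;(1,1,2))
  {3,10}:  v_{3} + v_{10} = 2·v_{4} + v_{5}  ⇒ sig = (2;(1,2))
  {8,10}:  v_{8} + v_{10} = 2·v_{2} + 2·v_{7} + v_{11}  ⇒ sig = (2;(1,2,2))
  {1,10}:  v_{1} + v_{10} = 3·v_{2} + 3·v_{7} + 2·v_{11}  ⇒ sig = (2;(2,3,3))
  {4,6,8}:  v_{4} + v_{6} + v_{8} = v_{7}  ⇒ sig = (3;(1))
  {4,5,8}:  v_{4} + v_{5} + v_{8} = v_{2} + v_{7}  ⇒ sig = (3;(1,1))
  {1,4,5}:  v_{1} + v_{4} + v_{5} = 2·v_{2} + 2·v_{7} + v_{11}  ⇒ sig = (3;(1,2,2))
  {3,5,8,11}:  v_{3} + v_{5} + v_{8} + v_{11} = 0  ⇒ sig = (4;())
  {2,3,7,11}:  v_{2} + v_{3} + v_{7} + v_{11} = v_{4}  ⇒ sig = (4;(1))
  {2,7,8,11}:  v_{2} + v_{7} + v_{8} + v_{11} = v_{1}  ⇒ sig = (4;(1))
  {3,5,7,11}:  v_{3} + v_{5} + v_{7} + v_{11} = v_{4} + v_{6}  ⇒ sig = (4;(1,1))
  {2,4,5,7,11}:  v_{2} + v_{4} + v_{5} + v_{7} + v_{11} = v_{10}  ⇒ sig = (5;(1))

Sorted signature multiset PRS(X):
{ (2;()),  (2;(1)),  (2;(1,1)) ×2,  (2;(1,1,1,1)) ×2,  (2;(1,1,1,2)),  (2;(1,1,2)),  (2;(1,2)),  (2;(1,2,2)),  (2;(2,3,3)),  (3;(1)),  (3;(1,1)),  (3;(1,2,2)),  (4;()),  (4;(1)) ×2,  (4;(1,1)),  (5;(1)) }


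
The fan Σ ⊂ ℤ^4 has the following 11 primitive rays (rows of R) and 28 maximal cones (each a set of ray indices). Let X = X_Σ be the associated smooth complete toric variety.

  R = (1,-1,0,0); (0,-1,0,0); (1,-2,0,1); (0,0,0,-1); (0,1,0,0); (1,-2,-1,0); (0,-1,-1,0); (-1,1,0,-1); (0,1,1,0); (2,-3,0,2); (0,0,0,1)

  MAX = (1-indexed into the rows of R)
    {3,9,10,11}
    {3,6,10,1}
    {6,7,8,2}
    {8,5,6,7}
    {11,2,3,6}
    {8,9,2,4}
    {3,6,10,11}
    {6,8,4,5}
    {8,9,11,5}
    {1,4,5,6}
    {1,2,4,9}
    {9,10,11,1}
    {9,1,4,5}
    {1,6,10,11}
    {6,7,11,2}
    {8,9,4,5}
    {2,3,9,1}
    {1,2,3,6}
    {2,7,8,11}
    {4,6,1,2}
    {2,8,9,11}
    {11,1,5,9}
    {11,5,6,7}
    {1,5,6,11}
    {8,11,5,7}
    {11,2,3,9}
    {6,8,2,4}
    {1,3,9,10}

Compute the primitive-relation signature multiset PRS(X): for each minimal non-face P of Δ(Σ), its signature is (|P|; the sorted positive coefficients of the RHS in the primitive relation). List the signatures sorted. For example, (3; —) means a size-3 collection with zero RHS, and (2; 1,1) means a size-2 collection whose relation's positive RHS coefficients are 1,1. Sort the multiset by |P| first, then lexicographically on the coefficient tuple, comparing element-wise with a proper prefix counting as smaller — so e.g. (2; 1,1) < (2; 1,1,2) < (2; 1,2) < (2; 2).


The 19 primitive collections of Σ (r=11, n=4):

  • {2,5}:  v_{2} + v_{5} = 0  ⇒ sig = (2; —)
  • {4,11}:  v_{4} + v_{11} = 0  ⇒ sig = (2; —)
  • {7,9}:  v_{7} + v_{9} = 0  ⇒ sig = (2; —)
  • {1,7}:  v_{1} + v_{7} = v_{6}  ⇒ sig = (2; 1)
  • {1,8}:  v_{1} + v_{8} = v_{4}  ⇒ sig = (2; 1)
  • {3,8}:  v_{3} + v_{8} = v_{2}  ⇒ sig = (2; 1)
  • {6,9}:  v_{6} + v_{9} = v_{1}  ⇒ sig = (2; 1)
  • {8,10}:  v_{8} + v_{10} = v_{3}  ⇒ sig = (2; 1)
  • {3,4}:  v_{3} + v_{4} = v_{1} + v_{2}  ⇒ sig = (2; 1,1)
  • {3,5}:  v_{3} + v_{5} = v_{1} + v_{11}  ⇒ sig = (2; 1,1)
  • {4,7}:  v_{4} + v_{7} = v_{6} + v_{8}  ⇒ sig = (2; 1,1)
  • {4,10}:  v_{4} + v_{10} = v_{1} + v_{3}  ⇒ sig = (2; 1,1)
  • {3,7}:  v_{3} + v_{7} = v_{2} + v_{6} + v_{11}  ⇒ sig = (2; 1,1,1)
  • {7,10}:  v_{7} + v_{10} = v_{3} + v_{6} + v_{11}  ⇒ sig = (2; 1,1,1)
  • {2,10}:  v_{2} + v_{10} = 2·v_{3}  ⇒ sig = (2; 2)
  • {5,10}:  v_{5} + v_{10} = 2·v_{1} + 2·v_{11}  ⇒ sig = (2; 2,2)
  • {1,2,11}:  v_{1} + v_{2} + v_{11} = v_{3}  ⇒ sig = (3; 1)
  • {1,3,11}:  v_{1} + v_{3} + v_{11} = v_{10}  ⇒ sig = (3; 1)
  • {6,8,11}:  v_{6} + v_{8} + v_{11} = v_{7}  ⇒ sig = (3; 1)

Signatures (|P|; sorted positive RHS coefficients), sorted:
[(2; —), (2; —), (2; —), (2; 1), (2; 1), (2; 1), (2; 1), (2; 1), (2; 1,1), (2; 1,1), (2; 1,1), (2; 1,1), (2; 1,1,1), (2; 1,1,1), (2; 2), (2; 2,2), (3; 1), (3; 1), (3; 1)]


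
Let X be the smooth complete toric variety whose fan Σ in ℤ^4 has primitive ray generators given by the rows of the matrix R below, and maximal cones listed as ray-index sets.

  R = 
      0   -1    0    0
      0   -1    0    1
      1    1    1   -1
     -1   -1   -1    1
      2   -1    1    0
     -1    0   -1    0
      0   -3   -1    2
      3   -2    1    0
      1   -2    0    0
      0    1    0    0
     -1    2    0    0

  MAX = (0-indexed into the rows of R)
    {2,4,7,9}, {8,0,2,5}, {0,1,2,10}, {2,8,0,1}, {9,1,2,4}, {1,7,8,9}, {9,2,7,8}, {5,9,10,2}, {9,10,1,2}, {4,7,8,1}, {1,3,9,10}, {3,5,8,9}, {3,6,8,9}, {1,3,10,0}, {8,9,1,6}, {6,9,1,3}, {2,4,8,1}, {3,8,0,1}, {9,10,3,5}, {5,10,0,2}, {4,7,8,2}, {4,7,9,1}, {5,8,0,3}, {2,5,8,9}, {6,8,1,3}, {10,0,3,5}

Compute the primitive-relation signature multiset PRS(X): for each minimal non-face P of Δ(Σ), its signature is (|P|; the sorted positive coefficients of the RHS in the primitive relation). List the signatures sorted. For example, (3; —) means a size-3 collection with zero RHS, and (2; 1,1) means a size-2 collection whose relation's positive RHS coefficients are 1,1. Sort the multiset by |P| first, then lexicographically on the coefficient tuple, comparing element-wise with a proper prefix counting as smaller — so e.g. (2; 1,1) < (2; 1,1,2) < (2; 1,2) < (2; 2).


|primitive collections| = 22. Relations:

  {0,9}:  v_{0} + v_{9} = 0 ; sig = (2; —)
  {2,3}:  v_{2} + v_{3} = 0 ; sig = (2; —)
  {8,10}:  v_{8} + v_{10} = 0 ; sig = (2; —)
  {1,5}:  v_{1} + v_{5} = v_{3} ; sig = (2; 1)
  {0,7}:  v_{0} + v_{7} = v_{4} + v_{8} ; sig = (2; 1,1)
  {4,5}:  v_{4} + v_{5} = v_{8} + v_{9} ; sig = (2; 1,1)
  {7,10}:  v_{7} + v_{10} = v_{4} + v_{9} ; sig = (2; 1,1)
  {0,4}:  v_{0} + v_{4} = v_{1} + v_{2} + v_{8} ; sig = (2; 1,1,1)
  {0,6}:  v_{0} + v_{6} = v_{1} + v_{3} + v_{8} ; sig = (2; 1,1,1)
  {2,6}:  v_{2} + v_{6} = v_{1} + v_{8} + v_{9} ; sig = (2; 1,1,1)
  {3,4}:  v_{3} + v_{4} = v_{1} + v_{8} + v_{9} ; sig = (2; 1,1,1)
  {4,10}:  v_{4} + v_{10} = v_{1} + v_{2} + v_{9} ; sig = (2; 1,1,1)
  {6,10}:  v_{6} + v_{10} = v_{1} + v_{3} + v_{9} ; sig = (2; 1,1,1)
  {5,6}:  v_{5} + v_{6} = 2·v_{3} + v_{8} + v_{9} ; sig = (2; 1,1,2)
  {3,7}:  v_{3} + v_{7} = v_{1} + 2·v_{8} + 2·v_{9} ; sig = (2; 1,2,2)
  {5,7}:  v_{5} + v_{7} = 2·v_{8} + 2·v_{9} ; sig = (2; 2,2)
  {4,6}:  v_{4} + v_{6} = 2·v_{1} + 2·v_{8} + 2·v_{9} ; sig = (2; 2,2,2)
  {6,7}:  v_{6} + v_{7} = 2·v_{1} + 3·v_{8} + 3·v_{9} ; sig = (2; 2,3,3)
  {4,8,9}:  v_{4} + v_{8} + v_{9} = v_{7} ; sig = (3; 1)
  {1,2,7}:  v_{1} + v_{2} + v_{7} = 2·v_{4} ; sig = (3; 2)
  {1,2,8,9}:  v_{1} + v_{2} + v_{8} + v_{9} = v_{4} ; sig = (4; 1)
  {1,3,8,9}:  v_{1} + v_{3} + v_{8} + v_{9} = v_{6} ; sig = (4; 1)

Signatures (|P|; sorted positive RHS coefficients), sorted:
[(2; —), (2; —), (2; —), (2; 1), (2; 1,1), (2; 1,1), (2; 1,1), (2; 1,1,1), (2; 1,1,1), (2; 1,1,1), (2; 1,1,1), (2; 1,1,1), (2; 1,1,1), (2; 1,1,2), (2; 1,2,2), (2; 2,2), (2; 2,2,2), (2; 2,3,3), (3; 1), (3; 2), (4; 1), (4; 1)]


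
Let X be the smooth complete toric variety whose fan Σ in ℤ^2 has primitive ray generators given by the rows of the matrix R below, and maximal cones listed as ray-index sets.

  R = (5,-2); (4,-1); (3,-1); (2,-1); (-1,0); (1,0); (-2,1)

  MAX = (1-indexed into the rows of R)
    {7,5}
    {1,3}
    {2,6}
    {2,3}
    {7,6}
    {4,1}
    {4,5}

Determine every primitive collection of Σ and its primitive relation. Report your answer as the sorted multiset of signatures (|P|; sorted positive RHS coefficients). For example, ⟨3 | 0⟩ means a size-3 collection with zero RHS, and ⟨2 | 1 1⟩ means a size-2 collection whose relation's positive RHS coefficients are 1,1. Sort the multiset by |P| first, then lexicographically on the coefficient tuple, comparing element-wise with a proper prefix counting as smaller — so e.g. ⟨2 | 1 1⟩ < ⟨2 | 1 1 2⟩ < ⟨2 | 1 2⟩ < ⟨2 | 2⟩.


|primitive collections| = 14. Relations:

  P={4,7}:  v_{4} + v_{7} = 0  ⟹  sig = ⟨2 | 0⟩
  P={5,6}:  v_{5} + v_{6} = 0  ⟹  sig = ⟨2 | 0⟩
  P={1,7}:  v_{1} + v_{7} = v_{3}  ⟹  sig = ⟨2 | 1⟩
  P={2,5}:  v_{2} + v_{5} = v_{3}  ⟹  sig = ⟨2 | 1⟩
  P={3,4}:  v_{3} + v_{4} = v_{1}  ⟹  sig = ⟨2 | 1⟩
  P={3,5}:  v_{3} + v_{5} = v_{4}  ⟹  sig = ⟨2 | 1⟩
  P={3,6}:  v_{3} + v_{6} = v_{2}  ⟹  sig = ⟨2 | 1⟩
  P={3,7}:  v_{3} + v_{7} = v_{6}  ⟹  sig = ⟨2 | 1⟩
  P={4,6}:  v_{4} + v_{6} = v_{3}  ⟹  sig = ⟨2 | 1⟩
  P={1,5}:  v_{1} + v_{5} = 2·v_{4}  ⟹  sig = ⟨2 | 2⟩
  P={1,6}:  v_{1} + v_{6} = 2·v_{3}  ⟹  sig = ⟨2 | 2⟩
  P={2,4}:  v_{2} + v_{4} = 2·v_{3}  ⟹  sig = ⟨2 | 2⟩
  P={2,7}:  v_{2} + v_{7} = 2·v_{6}  ⟹  sig = ⟨2 | 2⟩
  P={1,2}:  v_{1} + v_{2} = 3·v_{3}  ⟹  sig = ⟨2 | 3⟩

Hence PRS(X_Σ) =
[⟨2 | 0⟩, ⟨2 | 0⟩, ⟨2 | 1⟩, ⟨2 | 1⟩, ⟨2 | 1⟩, ⟨2 | 1⟩, ⟨2 | 1⟩, ⟨2 | 1⟩, ⟨2 | 1⟩, ⟨2 | 2⟩, ⟨2 | 2⟩, ⟨2 | 2⟩, ⟨2 | 2⟩, ⟨2 | 3⟩]


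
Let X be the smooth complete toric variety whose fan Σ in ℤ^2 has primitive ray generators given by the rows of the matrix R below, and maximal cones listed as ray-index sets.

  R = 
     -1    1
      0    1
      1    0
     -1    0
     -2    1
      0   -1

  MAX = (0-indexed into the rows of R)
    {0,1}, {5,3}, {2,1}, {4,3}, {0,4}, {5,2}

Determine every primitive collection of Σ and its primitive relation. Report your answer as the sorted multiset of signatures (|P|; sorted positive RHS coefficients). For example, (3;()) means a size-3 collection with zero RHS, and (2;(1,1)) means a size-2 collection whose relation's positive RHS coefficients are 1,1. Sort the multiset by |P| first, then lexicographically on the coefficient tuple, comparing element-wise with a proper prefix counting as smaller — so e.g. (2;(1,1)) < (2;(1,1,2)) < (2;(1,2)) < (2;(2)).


|primitive collections| = 9. Relations:

  {1,5}:  v_{1} + v_{5} = 0  so sig = (2;())
  {2,3}:  v_{2} + v_{3} = 0  so sig = (2;())
  {0,2}:  v_{0} + v_{2} = v_{1}  so sig = (2;(1))
  {0,3}:  v_{0} + v_{3} = v_{4}  so sig = (2;(1))
  {0,5}:  v_{0} + v_{5} = v_{3}  so sig = (2;(1))
  {1,3}:  v_{1} + v_{3} = v_{0}  so sig = (2;(1))
  {2,4}:  v_{2} + v_{4} = v_{0}  so sig = (2;(1))
  {1,4}:  v_{1} + v_{4} = 2·v_{0}  so sig = (2;(2))
  {4,5}:  v_{4} + v_{5} = 2·v_{3}  so sig = (2;(2))

so the primitive-relation signature multiset is
{ (2;()) ×2,  (2;(1)) ×5,  (2;(2)) ×2 }


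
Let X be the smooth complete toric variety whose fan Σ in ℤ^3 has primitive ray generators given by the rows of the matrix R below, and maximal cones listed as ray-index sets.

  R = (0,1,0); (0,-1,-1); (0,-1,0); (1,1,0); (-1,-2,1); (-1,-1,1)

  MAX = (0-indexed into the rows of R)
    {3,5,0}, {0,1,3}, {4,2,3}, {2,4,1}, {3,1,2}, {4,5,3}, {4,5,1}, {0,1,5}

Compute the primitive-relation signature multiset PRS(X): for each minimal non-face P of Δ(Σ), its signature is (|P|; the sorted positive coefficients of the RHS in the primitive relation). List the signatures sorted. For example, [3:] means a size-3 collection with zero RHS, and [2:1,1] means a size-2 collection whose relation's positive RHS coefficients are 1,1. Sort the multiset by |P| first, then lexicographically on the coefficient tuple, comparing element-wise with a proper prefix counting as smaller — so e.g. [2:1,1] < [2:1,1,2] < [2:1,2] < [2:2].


Σ has 5 primitive collections:

  {0,2}:  v_{0} + v_{2} = 0  so sig = [2:]
  {0,4}:  v_{0} + v_{4} = v_{5}  so sig = [2:1]
  {2,5}:  v_{2} + v_{5} = v_{4}  so sig = [2:1]
  {1,3,5}:  v_{1} + v_{3} + v_{5} = v_{2}  so sig = [3:1]
  {1,3,4}:  v_{1} + v_{3} + v_{4} = 2·v_{2}  so sig = [3:2]

so the primitive-relation signature multiset is
[[2:], [2:1], [2:1], [3:1], [3:2]]


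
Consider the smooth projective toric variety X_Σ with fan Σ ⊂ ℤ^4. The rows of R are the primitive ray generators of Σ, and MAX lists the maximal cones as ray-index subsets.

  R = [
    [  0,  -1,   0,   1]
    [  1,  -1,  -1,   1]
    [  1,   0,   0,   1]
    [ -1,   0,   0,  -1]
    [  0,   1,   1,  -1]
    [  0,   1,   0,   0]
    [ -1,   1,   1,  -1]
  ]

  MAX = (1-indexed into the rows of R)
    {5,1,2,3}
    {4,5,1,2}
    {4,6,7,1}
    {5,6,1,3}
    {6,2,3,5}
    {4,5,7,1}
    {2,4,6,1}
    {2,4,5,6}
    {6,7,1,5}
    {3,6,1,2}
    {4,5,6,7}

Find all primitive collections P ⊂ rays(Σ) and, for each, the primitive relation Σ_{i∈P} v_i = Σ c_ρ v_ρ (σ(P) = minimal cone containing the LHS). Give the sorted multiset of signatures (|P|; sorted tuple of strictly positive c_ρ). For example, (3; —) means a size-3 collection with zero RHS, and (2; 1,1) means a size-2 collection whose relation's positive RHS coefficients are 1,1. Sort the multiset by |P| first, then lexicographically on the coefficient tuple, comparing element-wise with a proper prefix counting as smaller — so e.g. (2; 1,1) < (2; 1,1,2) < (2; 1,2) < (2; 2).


Minimal non-faces — 5 found among 7 rays, 11 max cones:

  {2,7}:  v_{2} + v_{7} = 0 — sig = (2; —)
  {3,4}:  v_{3} + v_{4} = 0 — sig = (2; —)
  {3,7}:  v_{3} + v_{7} = v_{1} + v_{5} + v_{6} — sig = (2; 1,1,1)
  {1,2,5,6}:  v_{1} + v_{2} + v_{5} + v_{6} = v_{3} — sig = (4; 1)
  {1,4,5,6}:  v_{1} + v_{4} + v_{5} + v_{6} = v_{7} — sig = (4; 1)

Sorted signature multiset PRS(X):
{ (2; —) ×2,  (2; 1,1,1),  (4; 1) ×2 }


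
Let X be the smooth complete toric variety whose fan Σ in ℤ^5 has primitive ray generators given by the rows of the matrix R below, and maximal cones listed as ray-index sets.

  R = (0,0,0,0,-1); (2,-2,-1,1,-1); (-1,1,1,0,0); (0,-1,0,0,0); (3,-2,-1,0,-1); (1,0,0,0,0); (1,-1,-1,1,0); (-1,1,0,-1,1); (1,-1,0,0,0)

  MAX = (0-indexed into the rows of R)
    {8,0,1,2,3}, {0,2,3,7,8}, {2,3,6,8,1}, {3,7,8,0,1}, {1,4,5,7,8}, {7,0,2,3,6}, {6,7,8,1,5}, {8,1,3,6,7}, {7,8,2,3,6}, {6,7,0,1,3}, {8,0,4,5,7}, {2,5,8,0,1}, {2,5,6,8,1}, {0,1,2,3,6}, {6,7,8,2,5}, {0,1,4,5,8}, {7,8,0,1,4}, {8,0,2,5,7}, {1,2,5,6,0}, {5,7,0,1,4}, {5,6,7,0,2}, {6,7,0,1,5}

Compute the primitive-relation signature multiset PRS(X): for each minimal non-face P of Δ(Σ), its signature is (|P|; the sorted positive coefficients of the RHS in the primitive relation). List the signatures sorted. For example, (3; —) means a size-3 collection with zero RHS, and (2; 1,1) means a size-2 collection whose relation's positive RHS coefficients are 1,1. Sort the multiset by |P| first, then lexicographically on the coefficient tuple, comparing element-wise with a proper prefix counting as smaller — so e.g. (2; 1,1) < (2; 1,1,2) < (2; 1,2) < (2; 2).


Σ has 7 primitive collections:

  • {3,5}:  v_{3} + v_{5} = v_{8} — sig = (2; 1)
  • {2,4}:  v_{2} + v_{4} = v_{0} + v_{5} + v_{8} — sig = (2; 1,1,1)
  • {3,4}:  v_{3} + v_{4} = v_{0} + v_{1} + v_{7} + 2·v_{8} — sig = (2; 1,1,1,2)
  • {4,6}:  v_{4} + v_{6} = 2·v_{1} + v_{5} + v_{7} — sig = (2; 1,1,2)
  • {1,2,7}:  v_{1} + v_{2} + v_{7} = 0 — sig = (3; —)
  • {0,6,8}:  v_{0} + v_{6} + v_{8} = v_{1} — sig = (3; 1)
  • {0,1,5,7,8}:  v_{0} + v_{1} + v_{5} + v_{7} + v_{8} = v_{4} — sig = (5; 1)

so the primitive-relation signature multiset is
    |P|=2: 4 collections, coeffs (1), (1,1,1), (1,1,1,2), (1,1,2)
    |P|=3: 2 collections, coeffs (), (1)
    |P|=5: 1 collection, coeffs (1)


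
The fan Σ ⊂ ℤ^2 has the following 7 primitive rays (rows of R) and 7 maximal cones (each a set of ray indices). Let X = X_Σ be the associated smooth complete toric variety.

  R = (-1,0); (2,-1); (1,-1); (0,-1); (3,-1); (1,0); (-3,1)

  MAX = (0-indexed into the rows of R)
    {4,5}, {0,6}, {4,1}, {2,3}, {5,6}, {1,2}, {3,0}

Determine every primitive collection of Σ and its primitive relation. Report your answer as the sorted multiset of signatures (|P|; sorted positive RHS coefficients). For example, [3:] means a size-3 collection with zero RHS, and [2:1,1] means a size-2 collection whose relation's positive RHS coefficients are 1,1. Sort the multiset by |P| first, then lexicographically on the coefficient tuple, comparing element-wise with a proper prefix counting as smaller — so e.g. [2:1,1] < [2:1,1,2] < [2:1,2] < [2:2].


Minimal non-faces — 14 found among 7 rays, 7 max cones:

  P = {0,5}:  v_{0} + v_{5} = 0  ⇒ sig = [2:]
  P = {4,6}:  v_{4} + v_{6} = 0  ⇒ sig = [2:]
  P = {0,1}:  v_{0} + v_{1} = v_{2}  ⇒ sig = [2:1]
  P = {0,2}:  v_{0} + v_{2} = v_{3}  ⇒ sig = [2:1]
  P = {0,4}:  v_{0} + v_{4} = v_{1}  ⇒ sig = [2:1]
  P = {1,5}:  v_{1} + v_{5} = v_{4}  ⇒ sig = [2:1]
  P = {1,6}:  v_{1} + v_{6} = v_{0}  ⇒ sig = [2:1]
  P = {2,5}:  v_{2} + v_{5} = v_{1}  ⇒ sig = [2:1]
  P = {3,5}:  v_{3} + v_{5} = v_{2}  ⇒ sig = [2:1]
  P = {3,4}:  v_{3} + v_{4} = v_{1} + v_{2}  ⇒ sig = [2:1,1]
  P = {1,3}:  v_{1} + v_{3} = 2·v_{2}  ⇒ sig = [2:2]
  P = {2,4}:  v_{2} + v_{4} = 2·v_{1}  ⇒ sig = [2:2]
  P = {2,6}:  v_{2} + v_{6} = 2·v_{0}  ⇒ sig = [2:2]
  P = {3,6}:  v_{3} + v_{6} = 3·v_{0}  ⇒ sig = [2:3]

Hence PRS(X_Σ) =
{ [2:] ×2,  [2:1] ×7,  [2:1,1],  [2:2] ×3,  [2:3] }


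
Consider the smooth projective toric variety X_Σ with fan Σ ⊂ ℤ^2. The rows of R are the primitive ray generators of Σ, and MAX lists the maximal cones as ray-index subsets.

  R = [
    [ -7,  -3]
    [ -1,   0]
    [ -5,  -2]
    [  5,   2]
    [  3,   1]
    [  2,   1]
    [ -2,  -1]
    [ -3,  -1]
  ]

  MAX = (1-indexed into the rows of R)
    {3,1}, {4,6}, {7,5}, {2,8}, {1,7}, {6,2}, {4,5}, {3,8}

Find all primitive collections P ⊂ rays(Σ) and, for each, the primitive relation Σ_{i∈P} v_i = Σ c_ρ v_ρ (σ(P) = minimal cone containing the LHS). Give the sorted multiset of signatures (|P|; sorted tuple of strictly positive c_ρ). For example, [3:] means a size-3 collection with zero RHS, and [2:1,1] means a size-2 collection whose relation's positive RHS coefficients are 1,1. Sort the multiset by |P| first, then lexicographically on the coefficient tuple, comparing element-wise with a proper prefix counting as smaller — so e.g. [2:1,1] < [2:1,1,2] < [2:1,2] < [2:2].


Σ has 20 primitive collections:

  • {3,4}:  v_{3} + v_{4} = 0  so sig = [2:]
  • {5,8}:  v_{5} + v_{8} = 0  so sig = [2:]
  • {6,7}:  v_{6} + v_{7} = 0  so sig = [2:]
  • {1,4}:  v_{1} + v_{4} = v_{7}  so sig = [2:1]
  • {1,6}:  v_{1} + v_{6} = v_{3}  so sig = [2:1]
  • {2,5}:  v_{2} + v_{5} = v_{6}  so sig = [2:1]
  • {2,7}:  v_{2} + v_{7} = v_{8}  so sig = [2:1]
  • {3,5}:  v_{3} + v_{5} = v_{7}  so sig = [2:1]
  • {3,6}:  v_{3} + v_{6} = v_{8}  so sig = [2:1]
  • {3,7}:  v_{3} + v_{7} = v_{1}  so sig = [2:1]
  • {4,7}:  v_{4} + v_{7} = v_{5}  so sig = [2:1]
  • {4,8}:  v_{4} + v_{8} = v_{6}  so sig = [2:1]
  • {5,6}:  v_{5} + v_{6} = v_{4}  so sig = [2:1]
  • {6,8}:  v_{6} + v_{8} = v_{2}  so sig = [2:1]
  • {7,8}:  v_{7} + v_{8} = v_{3}  so sig = [2:1]
  • {1,2}:  v_{1} + v_{2} = v_{3} + v_{8}  so sig = [2:1,1]
  • {1,5}:  v_{1} + v_{5} = 2·v_{7}  so sig = [2:2]
  • {1,8}:  v_{1} + v_{8} = 2·v_{3}  so sig = [2:2]
  • {2,3}:  v_{2} + v_{3} = 2·v_{8}  so sig = [2:2]
  • {2,4}:  v_{2} + v_{4} = 2·v_{6}  so sig = [2:2]

Signatures (|P|; sorted positive RHS coefficients), sorted:
    |P|=2: 20 collections, coeffs (), (), (), (1), (1), (1), (1), (1), (1), (1), (1), (1), (1), (1), (1), (1,1), (2), (2), (2), (2)


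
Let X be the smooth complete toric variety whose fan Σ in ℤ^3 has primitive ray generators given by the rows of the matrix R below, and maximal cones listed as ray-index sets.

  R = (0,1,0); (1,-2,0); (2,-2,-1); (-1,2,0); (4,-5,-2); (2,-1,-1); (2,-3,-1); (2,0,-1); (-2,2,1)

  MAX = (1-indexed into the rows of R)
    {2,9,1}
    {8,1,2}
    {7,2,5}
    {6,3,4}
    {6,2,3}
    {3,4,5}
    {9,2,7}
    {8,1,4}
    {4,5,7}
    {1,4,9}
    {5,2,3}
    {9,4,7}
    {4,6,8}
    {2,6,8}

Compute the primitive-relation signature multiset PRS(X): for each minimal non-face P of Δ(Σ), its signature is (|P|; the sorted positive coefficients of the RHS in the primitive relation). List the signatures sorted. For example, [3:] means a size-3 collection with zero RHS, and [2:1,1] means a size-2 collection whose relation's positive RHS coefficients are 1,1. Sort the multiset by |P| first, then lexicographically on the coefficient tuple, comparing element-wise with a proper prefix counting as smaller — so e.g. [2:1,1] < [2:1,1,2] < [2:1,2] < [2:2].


The 15 primitive collections of Σ (r=9, n=3):

  • {2,4}:  v_{2} + v_{4} = 0  so sig = [2:]
  • {3,9}:  v_{3} + v_{9} = 0  so sig = [2:]
  • {1,3}:  v_{1} + v_{3} = v_{6}  so sig = [2:1]
  • {1,6}:  v_{1} + v_{6} = v_{8}  so sig = [2:1]
  • {1,7}:  v_{1} + v_{7} = v_{3}  so sig = [2:1]
  • {3,7}:  v_{3} + v_{7} = v_{5}  so sig = [2:1]
  • {5,9}:  v_{5} + v_{9} = v_{7}  so sig = [2:1]
  • {6,9}:  v_{6} + v_{9} = v_{1}  so sig = [2:1]
  • {7,8}:  v_{7} + v_{8} = v_{3} + v_{6}  so sig = [2:1,1]
  • {5,8}:  v_{5} + v_{8} = 2·v_{3} + v_{6}  so sig = [2:1,2]
  • {1,5}:  v_{1} + v_{5} = 2·v_{3}  so sig = [2:2]
  • {3,8}:  v_{3} + v_{8} = 2·v_{6}  so sig = [2:2]
  • {6,7}:  v_{6} + v_{7} = 2·v_{3}  so sig = [2:2]
  • {8,9}:  v_{8} + v_{9} = 2·v_{1}  so sig = [2:2]
  • {5,6}:  v_{5} + v_{6} = 3·v_{3}  so sig = [2:3]

Sorted signature multiset PRS(X):
    |P|=2: 15 collections, coeffs (), (), (1), (1), (1), (1), (1), (1), (1,1), (1,2), (2), (2), (2), (2), (3)
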